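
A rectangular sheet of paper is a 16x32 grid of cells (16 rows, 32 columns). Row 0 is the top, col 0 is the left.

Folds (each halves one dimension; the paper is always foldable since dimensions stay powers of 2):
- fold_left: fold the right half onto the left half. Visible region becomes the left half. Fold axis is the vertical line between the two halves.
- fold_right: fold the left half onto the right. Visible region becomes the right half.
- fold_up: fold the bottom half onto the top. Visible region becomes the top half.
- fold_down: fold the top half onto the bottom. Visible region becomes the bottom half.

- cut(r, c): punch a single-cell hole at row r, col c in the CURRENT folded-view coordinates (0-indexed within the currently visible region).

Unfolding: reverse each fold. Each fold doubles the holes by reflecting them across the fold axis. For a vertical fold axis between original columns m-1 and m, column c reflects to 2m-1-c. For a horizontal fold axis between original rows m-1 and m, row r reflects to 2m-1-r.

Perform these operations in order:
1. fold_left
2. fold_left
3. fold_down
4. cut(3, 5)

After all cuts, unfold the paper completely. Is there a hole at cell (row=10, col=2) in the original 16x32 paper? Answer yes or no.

Op 1 fold_left: fold axis v@16; visible region now rows[0,16) x cols[0,16) = 16x16
Op 2 fold_left: fold axis v@8; visible region now rows[0,16) x cols[0,8) = 16x8
Op 3 fold_down: fold axis h@8; visible region now rows[8,16) x cols[0,8) = 8x8
Op 4 cut(3, 5): punch at orig (11,5); cuts so far [(11, 5)]; region rows[8,16) x cols[0,8) = 8x8
Unfold 1 (reflect across h@8): 2 holes -> [(4, 5), (11, 5)]
Unfold 2 (reflect across v@8): 4 holes -> [(4, 5), (4, 10), (11, 5), (11, 10)]
Unfold 3 (reflect across v@16): 8 holes -> [(4, 5), (4, 10), (4, 21), (4, 26), (11, 5), (11, 10), (11, 21), (11, 26)]
Holes: [(4, 5), (4, 10), (4, 21), (4, 26), (11, 5), (11, 10), (11, 21), (11, 26)]

Answer: no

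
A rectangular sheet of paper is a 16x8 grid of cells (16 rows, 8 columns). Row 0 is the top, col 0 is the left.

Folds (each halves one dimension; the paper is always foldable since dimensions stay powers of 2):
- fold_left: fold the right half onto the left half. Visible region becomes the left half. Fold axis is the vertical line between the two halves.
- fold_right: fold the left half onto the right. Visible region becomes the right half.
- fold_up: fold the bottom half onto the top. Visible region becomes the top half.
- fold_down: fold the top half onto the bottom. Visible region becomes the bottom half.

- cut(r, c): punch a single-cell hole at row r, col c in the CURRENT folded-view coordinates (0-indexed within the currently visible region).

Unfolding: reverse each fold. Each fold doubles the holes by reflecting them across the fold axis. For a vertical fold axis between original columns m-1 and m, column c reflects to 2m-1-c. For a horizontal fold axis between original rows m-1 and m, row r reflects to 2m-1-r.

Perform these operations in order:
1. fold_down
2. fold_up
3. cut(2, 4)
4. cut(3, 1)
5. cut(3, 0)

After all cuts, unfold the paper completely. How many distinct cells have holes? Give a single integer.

Op 1 fold_down: fold axis h@8; visible region now rows[8,16) x cols[0,8) = 8x8
Op 2 fold_up: fold axis h@12; visible region now rows[8,12) x cols[0,8) = 4x8
Op 3 cut(2, 4): punch at orig (10,4); cuts so far [(10, 4)]; region rows[8,12) x cols[0,8) = 4x8
Op 4 cut(3, 1): punch at orig (11,1); cuts so far [(10, 4), (11, 1)]; region rows[8,12) x cols[0,8) = 4x8
Op 5 cut(3, 0): punch at orig (11,0); cuts so far [(10, 4), (11, 0), (11, 1)]; region rows[8,12) x cols[0,8) = 4x8
Unfold 1 (reflect across h@12): 6 holes -> [(10, 4), (11, 0), (11, 1), (12, 0), (12, 1), (13, 4)]
Unfold 2 (reflect across h@8): 12 holes -> [(2, 4), (3, 0), (3, 1), (4, 0), (4, 1), (5, 4), (10, 4), (11, 0), (11, 1), (12, 0), (12, 1), (13, 4)]

Answer: 12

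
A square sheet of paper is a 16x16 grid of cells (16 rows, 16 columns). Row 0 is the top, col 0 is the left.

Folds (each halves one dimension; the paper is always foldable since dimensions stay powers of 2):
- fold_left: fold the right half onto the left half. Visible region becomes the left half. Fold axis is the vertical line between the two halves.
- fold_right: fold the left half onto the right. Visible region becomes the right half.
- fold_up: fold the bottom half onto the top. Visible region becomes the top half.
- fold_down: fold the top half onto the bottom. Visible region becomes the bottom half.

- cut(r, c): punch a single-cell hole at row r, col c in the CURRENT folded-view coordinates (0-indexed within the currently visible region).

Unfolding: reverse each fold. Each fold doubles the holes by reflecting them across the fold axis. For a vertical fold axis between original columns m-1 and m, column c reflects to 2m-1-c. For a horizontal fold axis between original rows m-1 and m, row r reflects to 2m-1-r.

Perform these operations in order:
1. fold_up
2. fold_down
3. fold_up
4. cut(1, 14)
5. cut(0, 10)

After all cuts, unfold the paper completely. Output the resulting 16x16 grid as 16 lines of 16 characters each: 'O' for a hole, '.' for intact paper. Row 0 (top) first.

Op 1 fold_up: fold axis h@8; visible region now rows[0,8) x cols[0,16) = 8x16
Op 2 fold_down: fold axis h@4; visible region now rows[4,8) x cols[0,16) = 4x16
Op 3 fold_up: fold axis h@6; visible region now rows[4,6) x cols[0,16) = 2x16
Op 4 cut(1, 14): punch at orig (5,14); cuts so far [(5, 14)]; region rows[4,6) x cols[0,16) = 2x16
Op 5 cut(0, 10): punch at orig (4,10); cuts so far [(4, 10), (5, 14)]; region rows[4,6) x cols[0,16) = 2x16
Unfold 1 (reflect across h@6): 4 holes -> [(4, 10), (5, 14), (6, 14), (7, 10)]
Unfold 2 (reflect across h@4): 8 holes -> [(0, 10), (1, 14), (2, 14), (3, 10), (4, 10), (5, 14), (6, 14), (7, 10)]
Unfold 3 (reflect across h@8): 16 holes -> [(0, 10), (1, 14), (2, 14), (3, 10), (4, 10), (5, 14), (6, 14), (7, 10), (8, 10), (9, 14), (10, 14), (11, 10), (12, 10), (13, 14), (14, 14), (15, 10)]

Answer: ..........O.....
..............O.
..............O.
..........O.....
..........O.....
..............O.
..............O.
..........O.....
..........O.....
..............O.
..............O.
..........O.....
..........O.....
..............O.
..............O.
..........O.....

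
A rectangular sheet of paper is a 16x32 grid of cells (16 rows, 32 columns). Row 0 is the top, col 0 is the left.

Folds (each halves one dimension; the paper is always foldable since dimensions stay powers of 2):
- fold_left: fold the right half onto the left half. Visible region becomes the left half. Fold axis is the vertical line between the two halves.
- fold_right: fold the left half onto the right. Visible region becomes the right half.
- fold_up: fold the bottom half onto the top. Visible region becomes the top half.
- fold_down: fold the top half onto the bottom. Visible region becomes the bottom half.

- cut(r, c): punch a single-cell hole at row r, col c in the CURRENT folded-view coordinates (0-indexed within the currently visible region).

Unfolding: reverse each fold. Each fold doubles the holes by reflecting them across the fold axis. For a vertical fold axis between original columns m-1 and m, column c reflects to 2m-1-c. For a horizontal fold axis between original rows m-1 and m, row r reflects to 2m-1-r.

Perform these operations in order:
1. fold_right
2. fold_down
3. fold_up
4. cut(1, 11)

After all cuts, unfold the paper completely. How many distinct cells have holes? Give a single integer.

Op 1 fold_right: fold axis v@16; visible region now rows[0,16) x cols[16,32) = 16x16
Op 2 fold_down: fold axis h@8; visible region now rows[8,16) x cols[16,32) = 8x16
Op 3 fold_up: fold axis h@12; visible region now rows[8,12) x cols[16,32) = 4x16
Op 4 cut(1, 11): punch at orig (9,27); cuts so far [(9, 27)]; region rows[8,12) x cols[16,32) = 4x16
Unfold 1 (reflect across h@12): 2 holes -> [(9, 27), (14, 27)]
Unfold 2 (reflect across h@8): 4 holes -> [(1, 27), (6, 27), (9, 27), (14, 27)]
Unfold 3 (reflect across v@16): 8 holes -> [(1, 4), (1, 27), (6, 4), (6, 27), (9, 4), (9, 27), (14, 4), (14, 27)]

Answer: 8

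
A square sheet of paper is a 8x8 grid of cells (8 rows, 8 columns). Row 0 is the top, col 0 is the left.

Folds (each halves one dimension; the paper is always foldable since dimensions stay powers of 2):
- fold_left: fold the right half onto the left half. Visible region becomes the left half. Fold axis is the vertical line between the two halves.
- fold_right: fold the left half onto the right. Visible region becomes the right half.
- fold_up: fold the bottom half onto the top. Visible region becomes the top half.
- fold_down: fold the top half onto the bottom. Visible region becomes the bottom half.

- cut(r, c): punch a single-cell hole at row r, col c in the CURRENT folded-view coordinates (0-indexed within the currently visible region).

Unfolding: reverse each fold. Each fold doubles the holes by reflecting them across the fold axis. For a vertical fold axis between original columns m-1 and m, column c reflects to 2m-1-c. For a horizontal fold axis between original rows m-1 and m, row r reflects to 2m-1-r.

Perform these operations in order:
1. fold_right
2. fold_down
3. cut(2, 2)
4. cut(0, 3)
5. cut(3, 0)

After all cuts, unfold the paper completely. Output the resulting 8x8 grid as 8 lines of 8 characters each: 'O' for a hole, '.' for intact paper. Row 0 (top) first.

Op 1 fold_right: fold axis v@4; visible region now rows[0,8) x cols[4,8) = 8x4
Op 2 fold_down: fold axis h@4; visible region now rows[4,8) x cols[4,8) = 4x4
Op 3 cut(2, 2): punch at orig (6,6); cuts so far [(6, 6)]; region rows[4,8) x cols[4,8) = 4x4
Op 4 cut(0, 3): punch at orig (4,7); cuts so far [(4, 7), (6, 6)]; region rows[4,8) x cols[4,8) = 4x4
Op 5 cut(3, 0): punch at orig (7,4); cuts so far [(4, 7), (6, 6), (7, 4)]; region rows[4,8) x cols[4,8) = 4x4
Unfold 1 (reflect across h@4): 6 holes -> [(0, 4), (1, 6), (3, 7), (4, 7), (6, 6), (7, 4)]
Unfold 2 (reflect across v@4): 12 holes -> [(0, 3), (0, 4), (1, 1), (1, 6), (3, 0), (3, 7), (4, 0), (4, 7), (6, 1), (6, 6), (7, 3), (7, 4)]

Answer: ...OO...
.O....O.
........
O......O
O......O
........
.O....O.
...OO...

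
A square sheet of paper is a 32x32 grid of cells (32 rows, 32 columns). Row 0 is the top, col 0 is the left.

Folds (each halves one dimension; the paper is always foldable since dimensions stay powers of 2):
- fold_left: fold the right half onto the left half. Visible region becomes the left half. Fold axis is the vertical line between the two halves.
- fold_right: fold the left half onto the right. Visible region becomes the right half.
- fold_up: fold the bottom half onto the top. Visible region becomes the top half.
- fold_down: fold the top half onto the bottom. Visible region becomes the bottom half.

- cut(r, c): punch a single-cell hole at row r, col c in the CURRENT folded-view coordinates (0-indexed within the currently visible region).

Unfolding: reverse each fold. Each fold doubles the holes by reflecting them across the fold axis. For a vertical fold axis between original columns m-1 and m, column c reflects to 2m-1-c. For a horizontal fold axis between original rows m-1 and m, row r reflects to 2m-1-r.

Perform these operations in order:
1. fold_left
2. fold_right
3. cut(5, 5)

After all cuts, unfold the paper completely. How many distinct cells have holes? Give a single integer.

Op 1 fold_left: fold axis v@16; visible region now rows[0,32) x cols[0,16) = 32x16
Op 2 fold_right: fold axis v@8; visible region now rows[0,32) x cols[8,16) = 32x8
Op 3 cut(5, 5): punch at orig (5,13); cuts so far [(5, 13)]; region rows[0,32) x cols[8,16) = 32x8
Unfold 1 (reflect across v@8): 2 holes -> [(5, 2), (5, 13)]
Unfold 2 (reflect across v@16): 4 holes -> [(5, 2), (5, 13), (5, 18), (5, 29)]

Answer: 4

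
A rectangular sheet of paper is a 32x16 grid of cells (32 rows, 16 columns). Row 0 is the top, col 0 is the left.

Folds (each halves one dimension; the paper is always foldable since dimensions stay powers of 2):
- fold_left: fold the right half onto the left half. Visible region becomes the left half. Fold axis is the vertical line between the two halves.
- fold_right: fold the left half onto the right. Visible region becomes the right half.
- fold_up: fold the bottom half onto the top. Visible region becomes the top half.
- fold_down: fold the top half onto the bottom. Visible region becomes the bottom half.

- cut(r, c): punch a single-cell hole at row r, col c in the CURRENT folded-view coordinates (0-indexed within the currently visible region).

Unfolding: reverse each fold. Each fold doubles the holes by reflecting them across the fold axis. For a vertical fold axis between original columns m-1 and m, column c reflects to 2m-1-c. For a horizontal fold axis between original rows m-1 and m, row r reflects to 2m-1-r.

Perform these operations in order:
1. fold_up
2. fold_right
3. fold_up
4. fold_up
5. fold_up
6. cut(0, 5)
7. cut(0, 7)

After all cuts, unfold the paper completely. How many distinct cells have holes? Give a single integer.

Answer: 64

Derivation:
Op 1 fold_up: fold axis h@16; visible region now rows[0,16) x cols[0,16) = 16x16
Op 2 fold_right: fold axis v@8; visible region now rows[0,16) x cols[8,16) = 16x8
Op 3 fold_up: fold axis h@8; visible region now rows[0,8) x cols[8,16) = 8x8
Op 4 fold_up: fold axis h@4; visible region now rows[0,4) x cols[8,16) = 4x8
Op 5 fold_up: fold axis h@2; visible region now rows[0,2) x cols[8,16) = 2x8
Op 6 cut(0, 5): punch at orig (0,13); cuts so far [(0, 13)]; region rows[0,2) x cols[8,16) = 2x8
Op 7 cut(0, 7): punch at orig (0,15); cuts so far [(0, 13), (0, 15)]; region rows[0,2) x cols[8,16) = 2x8
Unfold 1 (reflect across h@2): 4 holes -> [(0, 13), (0, 15), (3, 13), (3, 15)]
Unfold 2 (reflect across h@4): 8 holes -> [(0, 13), (0, 15), (3, 13), (3, 15), (4, 13), (4, 15), (7, 13), (7, 15)]
Unfold 3 (reflect across h@8): 16 holes -> [(0, 13), (0, 15), (3, 13), (3, 15), (4, 13), (4, 15), (7, 13), (7, 15), (8, 13), (8, 15), (11, 13), (11, 15), (12, 13), (12, 15), (15, 13), (15, 15)]
Unfold 4 (reflect across v@8): 32 holes -> [(0, 0), (0, 2), (0, 13), (0, 15), (3, 0), (3, 2), (3, 13), (3, 15), (4, 0), (4, 2), (4, 13), (4, 15), (7, 0), (7, 2), (7, 13), (7, 15), (8, 0), (8, 2), (8, 13), (8, 15), (11, 0), (11, 2), (11, 13), (11, 15), (12, 0), (12, 2), (12, 13), (12, 15), (15, 0), (15, 2), (15, 13), (15, 15)]
Unfold 5 (reflect across h@16): 64 holes -> [(0, 0), (0, 2), (0, 13), (0, 15), (3, 0), (3, 2), (3, 13), (3, 15), (4, 0), (4, 2), (4, 13), (4, 15), (7, 0), (7, 2), (7, 13), (7, 15), (8, 0), (8, 2), (8, 13), (8, 15), (11, 0), (11, 2), (11, 13), (11, 15), (12, 0), (12, 2), (12, 13), (12, 15), (15, 0), (15, 2), (15, 13), (15, 15), (16, 0), (16, 2), (16, 13), (16, 15), (19, 0), (19, 2), (19, 13), (19, 15), (20, 0), (20, 2), (20, 13), (20, 15), (23, 0), (23, 2), (23, 13), (23, 15), (24, 0), (24, 2), (24, 13), (24, 15), (27, 0), (27, 2), (27, 13), (27, 15), (28, 0), (28, 2), (28, 13), (28, 15), (31, 0), (31, 2), (31, 13), (31, 15)]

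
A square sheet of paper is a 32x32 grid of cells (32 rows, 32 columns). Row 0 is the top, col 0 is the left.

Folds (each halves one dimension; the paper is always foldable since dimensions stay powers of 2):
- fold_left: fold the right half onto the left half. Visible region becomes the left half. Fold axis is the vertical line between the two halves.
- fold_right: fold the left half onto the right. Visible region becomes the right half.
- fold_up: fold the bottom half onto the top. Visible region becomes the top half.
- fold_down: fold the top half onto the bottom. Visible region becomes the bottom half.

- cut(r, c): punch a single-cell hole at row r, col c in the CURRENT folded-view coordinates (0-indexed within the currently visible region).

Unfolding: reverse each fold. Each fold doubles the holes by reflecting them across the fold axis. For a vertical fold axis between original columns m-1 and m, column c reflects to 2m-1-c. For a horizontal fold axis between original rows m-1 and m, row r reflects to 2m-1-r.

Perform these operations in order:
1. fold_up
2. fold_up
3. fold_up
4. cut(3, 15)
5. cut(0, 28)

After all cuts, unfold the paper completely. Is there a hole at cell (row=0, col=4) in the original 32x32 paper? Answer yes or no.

Op 1 fold_up: fold axis h@16; visible region now rows[0,16) x cols[0,32) = 16x32
Op 2 fold_up: fold axis h@8; visible region now rows[0,8) x cols[0,32) = 8x32
Op 3 fold_up: fold axis h@4; visible region now rows[0,4) x cols[0,32) = 4x32
Op 4 cut(3, 15): punch at orig (3,15); cuts so far [(3, 15)]; region rows[0,4) x cols[0,32) = 4x32
Op 5 cut(0, 28): punch at orig (0,28); cuts so far [(0, 28), (3, 15)]; region rows[0,4) x cols[0,32) = 4x32
Unfold 1 (reflect across h@4): 4 holes -> [(0, 28), (3, 15), (4, 15), (7, 28)]
Unfold 2 (reflect across h@8): 8 holes -> [(0, 28), (3, 15), (4, 15), (7, 28), (8, 28), (11, 15), (12, 15), (15, 28)]
Unfold 3 (reflect across h@16): 16 holes -> [(0, 28), (3, 15), (4, 15), (7, 28), (8, 28), (11, 15), (12, 15), (15, 28), (16, 28), (19, 15), (20, 15), (23, 28), (24, 28), (27, 15), (28, 15), (31, 28)]
Holes: [(0, 28), (3, 15), (4, 15), (7, 28), (8, 28), (11, 15), (12, 15), (15, 28), (16, 28), (19, 15), (20, 15), (23, 28), (24, 28), (27, 15), (28, 15), (31, 28)]

Answer: no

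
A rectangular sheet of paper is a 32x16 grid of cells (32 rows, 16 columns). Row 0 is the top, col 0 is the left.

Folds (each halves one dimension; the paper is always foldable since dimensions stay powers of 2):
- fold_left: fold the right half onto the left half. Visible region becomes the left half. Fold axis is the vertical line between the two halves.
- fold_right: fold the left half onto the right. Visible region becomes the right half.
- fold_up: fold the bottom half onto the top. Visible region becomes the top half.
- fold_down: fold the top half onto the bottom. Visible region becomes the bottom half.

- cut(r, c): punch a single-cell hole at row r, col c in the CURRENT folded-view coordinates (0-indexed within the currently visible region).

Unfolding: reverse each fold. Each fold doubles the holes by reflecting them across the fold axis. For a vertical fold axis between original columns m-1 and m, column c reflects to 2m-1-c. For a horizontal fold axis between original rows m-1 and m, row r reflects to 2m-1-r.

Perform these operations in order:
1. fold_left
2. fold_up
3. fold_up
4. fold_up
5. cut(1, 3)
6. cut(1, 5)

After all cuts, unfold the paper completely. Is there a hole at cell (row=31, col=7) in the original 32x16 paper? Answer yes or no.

Answer: no

Derivation:
Op 1 fold_left: fold axis v@8; visible region now rows[0,32) x cols[0,8) = 32x8
Op 2 fold_up: fold axis h@16; visible region now rows[0,16) x cols[0,8) = 16x8
Op 3 fold_up: fold axis h@8; visible region now rows[0,8) x cols[0,8) = 8x8
Op 4 fold_up: fold axis h@4; visible region now rows[0,4) x cols[0,8) = 4x8
Op 5 cut(1, 3): punch at orig (1,3); cuts so far [(1, 3)]; region rows[0,4) x cols[0,8) = 4x8
Op 6 cut(1, 5): punch at orig (1,5); cuts so far [(1, 3), (1, 5)]; region rows[0,4) x cols[0,8) = 4x8
Unfold 1 (reflect across h@4): 4 holes -> [(1, 3), (1, 5), (6, 3), (6, 5)]
Unfold 2 (reflect across h@8): 8 holes -> [(1, 3), (1, 5), (6, 3), (6, 5), (9, 3), (9, 5), (14, 3), (14, 5)]
Unfold 3 (reflect across h@16): 16 holes -> [(1, 3), (1, 5), (6, 3), (6, 5), (9, 3), (9, 5), (14, 3), (14, 5), (17, 3), (17, 5), (22, 3), (22, 5), (25, 3), (25, 5), (30, 3), (30, 5)]
Unfold 4 (reflect across v@8): 32 holes -> [(1, 3), (1, 5), (1, 10), (1, 12), (6, 3), (6, 5), (6, 10), (6, 12), (9, 3), (9, 5), (9, 10), (9, 12), (14, 3), (14, 5), (14, 10), (14, 12), (17, 3), (17, 5), (17, 10), (17, 12), (22, 3), (22, 5), (22, 10), (22, 12), (25, 3), (25, 5), (25, 10), (25, 12), (30, 3), (30, 5), (30, 10), (30, 12)]
Holes: [(1, 3), (1, 5), (1, 10), (1, 12), (6, 3), (6, 5), (6, 10), (6, 12), (9, 3), (9, 5), (9, 10), (9, 12), (14, 3), (14, 5), (14, 10), (14, 12), (17, 3), (17, 5), (17, 10), (17, 12), (22, 3), (22, 5), (22, 10), (22, 12), (25, 3), (25, 5), (25, 10), (25, 12), (30, 3), (30, 5), (30, 10), (30, 12)]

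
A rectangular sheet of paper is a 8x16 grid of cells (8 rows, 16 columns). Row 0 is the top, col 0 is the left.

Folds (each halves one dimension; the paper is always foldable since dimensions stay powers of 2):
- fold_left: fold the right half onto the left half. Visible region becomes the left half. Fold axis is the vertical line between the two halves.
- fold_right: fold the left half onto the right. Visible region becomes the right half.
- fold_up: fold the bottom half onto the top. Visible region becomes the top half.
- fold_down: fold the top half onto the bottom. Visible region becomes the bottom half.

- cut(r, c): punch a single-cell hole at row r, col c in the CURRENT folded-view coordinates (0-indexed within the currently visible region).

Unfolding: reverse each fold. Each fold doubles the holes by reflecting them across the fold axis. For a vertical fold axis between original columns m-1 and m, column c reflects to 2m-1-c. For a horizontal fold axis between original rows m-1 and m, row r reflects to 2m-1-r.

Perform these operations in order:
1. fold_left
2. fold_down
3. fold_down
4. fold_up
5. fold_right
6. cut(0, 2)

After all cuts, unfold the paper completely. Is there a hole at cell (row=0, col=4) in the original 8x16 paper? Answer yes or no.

Answer: no

Derivation:
Op 1 fold_left: fold axis v@8; visible region now rows[0,8) x cols[0,8) = 8x8
Op 2 fold_down: fold axis h@4; visible region now rows[4,8) x cols[0,8) = 4x8
Op 3 fold_down: fold axis h@6; visible region now rows[6,8) x cols[0,8) = 2x8
Op 4 fold_up: fold axis h@7; visible region now rows[6,7) x cols[0,8) = 1x8
Op 5 fold_right: fold axis v@4; visible region now rows[6,7) x cols[4,8) = 1x4
Op 6 cut(0, 2): punch at orig (6,6); cuts so far [(6, 6)]; region rows[6,7) x cols[4,8) = 1x4
Unfold 1 (reflect across v@4): 2 holes -> [(6, 1), (6, 6)]
Unfold 2 (reflect across h@7): 4 holes -> [(6, 1), (6, 6), (7, 1), (7, 6)]
Unfold 3 (reflect across h@6): 8 holes -> [(4, 1), (4, 6), (5, 1), (5, 6), (6, 1), (6, 6), (7, 1), (7, 6)]
Unfold 4 (reflect across h@4): 16 holes -> [(0, 1), (0, 6), (1, 1), (1, 6), (2, 1), (2, 6), (3, 1), (3, 6), (4, 1), (4, 6), (5, 1), (5, 6), (6, 1), (6, 6), (7, 1), (7, 6)]
Unfold 5 (reflect across v@8): 32 holes -> [(0, 1), (0, 6), (0, 9), (0, 14), (1, 1), (1, 6), (1, 9), (1, 14), (2, 1), (2, 6), (2, 9), (2, 14), (3, 1), (3, 6), (3, 9), (3, 14), (4, 1), (4, 6), (4, 9), (4, 14), (5, 1), (5, 6), (5, 9), (5, 14), (6, 1), (6, 6), (6, 9), (6, 14), (7, 1), (7, 6), (7, 9), (7, 14)]
Holes: [(0, 1), (0, 6), (0, 9), (0, 14), (1, 1), (1, 6), (1, 9), (1, 14), (2, 1), (2, 6), (2, 9), (2, 14), (3, 1), (3, 6), (3, 9), (3, 14), (4, 1), (4, 6), (4, 9), (4, 14), (5, 1), (5, 6), (5, 9), (5, 14), (6, 1), (6, 6), (6, 9), (6, 14), (7, 1), (7, 6), (7, 9), (7, 14)]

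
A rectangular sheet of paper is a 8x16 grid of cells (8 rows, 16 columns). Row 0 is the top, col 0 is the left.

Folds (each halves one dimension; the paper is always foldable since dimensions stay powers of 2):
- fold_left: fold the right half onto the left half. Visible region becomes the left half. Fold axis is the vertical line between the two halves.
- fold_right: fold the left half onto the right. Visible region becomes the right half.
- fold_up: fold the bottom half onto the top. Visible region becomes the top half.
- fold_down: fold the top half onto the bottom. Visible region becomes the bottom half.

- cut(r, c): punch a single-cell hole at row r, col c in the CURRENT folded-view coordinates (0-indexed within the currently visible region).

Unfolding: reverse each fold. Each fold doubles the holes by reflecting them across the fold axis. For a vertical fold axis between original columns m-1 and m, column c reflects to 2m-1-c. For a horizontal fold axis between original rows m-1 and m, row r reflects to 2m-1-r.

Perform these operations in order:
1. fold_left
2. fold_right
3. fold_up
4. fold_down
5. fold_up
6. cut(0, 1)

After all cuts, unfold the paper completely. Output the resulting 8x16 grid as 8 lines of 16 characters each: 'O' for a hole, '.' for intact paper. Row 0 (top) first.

Op 1 fold_left: fold axis v@8; visible region now rows[0,8) x cols[0,8) = 8x8
Op 2 fold_right: fold axis v@4; visible region now rows[0,8) x cols[4,8) = 8x4
Op 3 fold_up: fold axis h@4; visible region now rows[0,4) x cols[4,8) = 4x4
Op 4 fold_down: fold axis h@2; visible region now rows[2,4) x cols[4,8) = 2x4
Op 5 fold_up: fold axis h@3; visible region now rows[2,3) x cols[4,8) = 1x4
Op 6 cut(0, 1): punch at orig (2,5); cuts so far [(2, 5)]; region rows[2,3) x cols[4,8) = 1x4
Unfold 1 (reflect across h@3): 2 holes -> [(2, 5), (3, 5)]
Unfold 2 (reflect across h@2): 4 holes -> [(0, 5), (1, 5), (2, 5), (3, 5)]
Unfold 3 (reflect across h@4): 8 holes -> [(0, 5), (1, 5), (2, 5), (3, 5), (4, 5), (5, 5), (6, 5), (7, 5)]
Unfold 4 (reflect across v@4): 16 holes -> [(0, 2), (0, 5), (1, 2), (1, 5), (2, 2), (2, 5), (3, 2), (3, 5), (4, 2), (4, 5), (5, 2), (5, 5), (6, 2), (6, 5), (7, 2), (7, 5)]
Unfold 5 (reflect across v@8): 32 holes -> [(0, 2), (0, 5), (0, 10), (0, 13), (1, 2), (1, 5), (1, 10), (1, 13), (2, 2), (2, 5), (2, 10), (2, 13), (3, 2), (3, 5), (3, 10), (3, 13), (4, 2), (4, 5), (4, 10), (4, 13), (5, 2), (5, 5), (5, 10), (5, 13), (6, 2), (6, 5), (6, 10), (6, 13), (7, 2), (7, 5), (7, 10), (7, 13)]

Answer: ..O..O....O..O..
..O..O....O..O..
..O..O....O..O..
..O..O....O..O..
..O..O....O..O..
..O..O....O..O..
..O..O....O..O..
..O..O....O..O..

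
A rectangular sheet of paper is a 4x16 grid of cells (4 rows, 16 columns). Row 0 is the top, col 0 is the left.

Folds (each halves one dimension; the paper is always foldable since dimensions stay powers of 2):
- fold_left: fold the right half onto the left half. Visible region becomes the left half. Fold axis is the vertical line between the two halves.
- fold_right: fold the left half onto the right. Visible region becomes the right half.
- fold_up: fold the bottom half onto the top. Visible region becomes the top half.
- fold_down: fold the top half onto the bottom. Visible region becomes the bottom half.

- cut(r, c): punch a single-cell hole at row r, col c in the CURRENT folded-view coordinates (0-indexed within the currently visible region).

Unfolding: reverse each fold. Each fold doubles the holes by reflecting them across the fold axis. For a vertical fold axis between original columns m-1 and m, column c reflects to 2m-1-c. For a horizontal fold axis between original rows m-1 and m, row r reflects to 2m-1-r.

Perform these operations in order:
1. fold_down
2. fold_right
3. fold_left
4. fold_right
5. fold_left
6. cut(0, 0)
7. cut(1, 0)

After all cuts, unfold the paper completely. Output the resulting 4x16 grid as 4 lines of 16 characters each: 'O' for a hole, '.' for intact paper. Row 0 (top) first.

Op 1 fold_down: fold axis h@2; visible region now rows[2,4) x cols[0,16) = 2x16
Op 2 fold_right: fold axis v@8; visible region now rows[2,4) x cols[8,16) = 2x8
Op 3 fold_left: fold axis v@12; visible region now rows[2,4) x cols[8,12) = 2x4
Op 4 fold_right: fold axis v@10; visible region now rows[2,4) x cols[10,12) = 2x2
Op 5 fold_left: fold axis v@11; visible region now rows[2,4) x cols[10,11) = 2x1
Op 6 cut(0, 0): punch at orig (2,10); cuts so far [(2, 10)]; region rows[2,4) x cols[10,11) = 2x1
Op 7 cut(1, 0): punch at orig (3,10); cuts so far [(2, 10), (3, 10)]; region rows[2,4) x cols[10,11) = 2x1
Unfold 1 (reflect across v@11): 4 holes -> [(2, 10), (2, 11), (3, 10), (3, 11)]
Unfold 2 (reflect across v@10): 8 holes -> [(2, 8), (2, 9), (2, 10), (2, 11), (3, 8), (3, 9), (3, 10), (3, 11)]
Unfold 3 (reflect across v@12): 16 holes -> [(2, 8), (2, 9), (2, 10), (2, 11), (2, 12), (2, 13), (2, 14), (2, 15), (3, 8), (3, 9), (3, 10), (3, 11), (3, 12), (3, 13), (3, 14), (3, 15)]
Unfold 4 (reflect across v@8): 32 holes -> [(2, 0), (2, 1), (2, 2), (2, 3), (2, 4), (2, 5), (2, 6), (2, 7), (2, 8), (2, 9), (2, 10), (2, 11), (2, 12), (2, 13), (2, 14), (2, 15), (3, 0), (3, 1), (3, 2), (3, 3), (3, 4), (3, 5), (3, 6), (3, 7), (3, 8), (3, 9), (3, 10), (3, 11), (3, 12), (3, 13), (3, 14), (3, 15)]
Unfold 5 (reflect across h@2): 64 holes -> [(0, 0), (0, 1), (0, 2), (0, 3), (0, 4), (0, 5), (0, 6), (0, 7), (0, 8), (0, 9), (0, 10), (0, 11), (0, 12), (0, 13), (0, 14), (0, 15), (1, 0), (1, 1), (1, 2), (1, 3), (1, 4), (1, 5), (1, 6), (1, 7), (1, 8), (1, 9), (1, 10), (1, 11), (1, 12), (1, 13), (1, 14), (1, 15), (2, 0), (2, 1), (2, 2), (2, 3), (2, 4), (2, 5), (2, 6), (2, 7), (2, 8), (2, 9), (2, 10), (2, 11), (2, 12), (2, 13), (2, 14), (2, 15), (3, 0), (3, 1), (3, 2), (3, 3), (3, 4), (3, 5), (3, 6), (3, 7), (3, 8), (3, 9), (3, 10), (3, 11), (3, 12), (3, 13), (3, 14), (3, 15)]

Answer: OOOOOOOOOOOOOOOO
OOOOOOOOOOOOOOOO
OOOOOOOOOOOOOOOO
OOOOOOOOOOOOOOOO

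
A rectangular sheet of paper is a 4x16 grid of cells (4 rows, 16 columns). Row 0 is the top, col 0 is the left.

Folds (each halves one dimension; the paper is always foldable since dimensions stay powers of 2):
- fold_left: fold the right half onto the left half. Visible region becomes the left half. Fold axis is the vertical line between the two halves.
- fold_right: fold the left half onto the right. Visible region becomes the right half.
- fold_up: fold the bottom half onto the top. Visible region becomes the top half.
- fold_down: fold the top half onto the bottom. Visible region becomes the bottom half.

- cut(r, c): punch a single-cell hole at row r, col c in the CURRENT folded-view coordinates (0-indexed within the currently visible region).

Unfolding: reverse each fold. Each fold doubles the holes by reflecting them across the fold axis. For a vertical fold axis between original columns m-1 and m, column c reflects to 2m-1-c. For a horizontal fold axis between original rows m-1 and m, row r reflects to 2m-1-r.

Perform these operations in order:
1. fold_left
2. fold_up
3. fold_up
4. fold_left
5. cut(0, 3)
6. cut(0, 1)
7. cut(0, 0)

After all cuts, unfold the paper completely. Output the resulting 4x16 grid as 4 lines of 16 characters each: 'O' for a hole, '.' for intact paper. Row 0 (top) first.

Answer: OO.OO.OOOO.OO.OO
OO.OO.OOOO.OO.OO
OO.OO.OOOO.OO.OO
OO.OO.OOOO.OO.OO

Derivation:
Op 1 fold_left: fold axis v@8; visible region now rows[0,4) x cols[0,8) = 4x8
Op 2 fold_up: fold axis h@2; visible region now rows[0,2) x cols[0,8) = 2x8
Op 3 fold_up: fold axis h@1; visible region now rows[0,1) x cols[0,8) = 1x8
Op 4 fold_left: fold axis v@4; visible region now rows[0,1) x cols[0,4) = 1x4
Op 5 cut(0, 3): punch at orig (0,3); cuts so far [(0, 3)]; region rows[0,1) x cols[0,4) = 1x4
Op 6 cut(0, 1): punch at orig (0,1); cuts so far [(0, 1), (0, 3)]; region rows[0,1) x cols[0,4) = 1x4
Op 7 cut(0, 0): punch at orig (0,0); cuts so far [(0, 0), (0, 1), (0, 3)]; region rows[0,1) x cols[0,4) = 1x4
Unfold 1 (reflect across v@4): 6 holes -> [(0, 0), (0, 1), (0, 3), (0, 4), (0, 6), (0, 7)]
Unfold 2 (reflect across h@1): 12 holes -> [(0, 0), (0, 1), (0, 3), (0, 4), (0, 6), (0, 7), (1, 0), (1, 1), (1, 3), (1, 4), (1, 6), (1, 7)]
Unfold 3 (reflect across h@2): 24 holes -> [(0, 0), (0, 1), (0, 3), (0, 4), (0, 6), (0, 7), (1, 0), (1, 1), (1, 3), (1, 4), (1, 6), (1, 7), (2, 0), (2, 1), (2, 3), (2, 4), (2, 6), (2, 7), (3, 0), (3, 1), (3, 3), (3, 4), (3, 6), (3, 7)]
Unfold 4 (reflect across v@8): 48 holes -> [(0, 0), (0, 1), (0, 3), (0, 4), (0, 6), (0, 7), (0, 8), (0, 9), (0, 11), (0, 12), (0, 14), (0, 15), (1, 0), (1, 1), (1, 3), (1, 4), (1, 6), (1, 7), (1, 8), (1, 9), (1, 11), (1, 12), (1, 14), (1, 15), (2, 0), (2, 1), (2, 3), (2, 4), (2, 6), (2, 7), (2, 8), (2, 9), (2, 11), (2, 12), (2, 14), (2, 15), (3, 0), (3, 1), (3, 3), (3, 4), (3, 6), (3, 7), (3, 8), (3, 9), (3, 11), (3, 12), (3, 14), (3, 15)]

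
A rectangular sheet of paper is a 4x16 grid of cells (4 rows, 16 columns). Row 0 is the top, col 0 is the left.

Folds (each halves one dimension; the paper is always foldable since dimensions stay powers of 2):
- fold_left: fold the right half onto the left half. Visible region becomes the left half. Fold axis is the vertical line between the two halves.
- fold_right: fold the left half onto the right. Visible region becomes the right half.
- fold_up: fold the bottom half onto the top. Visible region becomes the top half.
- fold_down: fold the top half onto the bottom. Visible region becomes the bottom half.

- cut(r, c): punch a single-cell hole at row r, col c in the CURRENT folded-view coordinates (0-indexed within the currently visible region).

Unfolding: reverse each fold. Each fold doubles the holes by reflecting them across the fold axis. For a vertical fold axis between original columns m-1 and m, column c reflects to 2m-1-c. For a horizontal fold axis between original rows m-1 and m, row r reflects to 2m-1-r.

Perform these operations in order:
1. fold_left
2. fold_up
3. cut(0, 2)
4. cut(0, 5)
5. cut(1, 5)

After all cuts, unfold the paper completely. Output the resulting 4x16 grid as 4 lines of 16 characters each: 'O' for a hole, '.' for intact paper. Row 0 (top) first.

Op 1 fold_left: fold axis v@8; visible region now rows[0,4) x cols[0,8) = 4x8
Op 2 fold_up: fold axis h@2; visible region now rows[0,2) x cols[0,8) = 2x8
Op 3 cut(0, 2): punch at orig (0,2); cuts so far [(0, 2)]; region rows[0,2) x cols[0,8) = 2x8
Op 4 cut(0, 5): punch at orig (0,5); cuts so far [(0, 2), (0, 5)]; region rows[0,2) x cols[0,8) = 2x8
Op 5 cut(1, 5): punch at orig (1,5); cuts so far [(0, 2), (0, 5), (1, 5)]; region rows[0,2) x cols[0,8) = 2x8
Unfold 1 (reflect across h@2): 6 holes -> [(0, 2), (0, 5), (1, 5), (2, 5), (3, 2), (3, 5)]
Unfold 2 (reflect across v@8): 12 holes -> [(0, 2), (0, 5), (0, 10), (0, 13), (1, 5), (1, 10), (2, 5), (2, 10), (3, 2), (3, 5), (3, 10), (3, 13)]

Answer: ..O..O....O..O..
.....O....O.....
.....O....O.....
..O..O....O..O..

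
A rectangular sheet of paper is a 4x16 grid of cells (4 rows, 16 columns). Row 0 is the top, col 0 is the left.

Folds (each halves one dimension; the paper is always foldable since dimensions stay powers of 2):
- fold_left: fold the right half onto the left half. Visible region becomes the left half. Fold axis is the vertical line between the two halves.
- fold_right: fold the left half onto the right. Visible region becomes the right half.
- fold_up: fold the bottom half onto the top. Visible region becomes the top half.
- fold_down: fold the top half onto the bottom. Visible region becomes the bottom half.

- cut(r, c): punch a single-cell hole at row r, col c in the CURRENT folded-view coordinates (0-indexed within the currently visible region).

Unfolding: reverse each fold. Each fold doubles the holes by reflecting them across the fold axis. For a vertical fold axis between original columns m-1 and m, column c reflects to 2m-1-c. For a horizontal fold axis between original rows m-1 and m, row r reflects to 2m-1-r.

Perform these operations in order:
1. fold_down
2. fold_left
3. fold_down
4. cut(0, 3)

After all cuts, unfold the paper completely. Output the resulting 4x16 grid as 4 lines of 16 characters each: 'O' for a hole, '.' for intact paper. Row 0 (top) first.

Answer: ...O........O...
...O........O...
...O........O...
...O........O...

Derivation:
Op 1 fold_down: fold axis h@2; visible region now rows[2,4) x cols[0,16) = 2x16
Op 2 fold_left: fold axis v@8; visible region now rows[2,4) x cols[0,8) = 2x8
Op 3 fold_down: fold axis h@3; visible region now rows[3,4) x cols[0,8) = 1x8
Op 4 cut(0, 3): punch at orig (3,3); cuts so far [(3, 3)]; region rows[3,4) x cols[0,8) = 1x8
Unfold 1 (reflect across h@3): 2 holes -> [(2, 3), (3, 3)]
Unfold 2 (reflect across v@8): 4 holes -> [(2, 3), (2, 12), (3, 3), (3, 12)]
Unfold 3 (reflect across h@2): 8 holes -> [(0, 3), (0, 12), (1, 3), (1, 12), (2, 3), (2, 12), (3, 3), (3, 12)]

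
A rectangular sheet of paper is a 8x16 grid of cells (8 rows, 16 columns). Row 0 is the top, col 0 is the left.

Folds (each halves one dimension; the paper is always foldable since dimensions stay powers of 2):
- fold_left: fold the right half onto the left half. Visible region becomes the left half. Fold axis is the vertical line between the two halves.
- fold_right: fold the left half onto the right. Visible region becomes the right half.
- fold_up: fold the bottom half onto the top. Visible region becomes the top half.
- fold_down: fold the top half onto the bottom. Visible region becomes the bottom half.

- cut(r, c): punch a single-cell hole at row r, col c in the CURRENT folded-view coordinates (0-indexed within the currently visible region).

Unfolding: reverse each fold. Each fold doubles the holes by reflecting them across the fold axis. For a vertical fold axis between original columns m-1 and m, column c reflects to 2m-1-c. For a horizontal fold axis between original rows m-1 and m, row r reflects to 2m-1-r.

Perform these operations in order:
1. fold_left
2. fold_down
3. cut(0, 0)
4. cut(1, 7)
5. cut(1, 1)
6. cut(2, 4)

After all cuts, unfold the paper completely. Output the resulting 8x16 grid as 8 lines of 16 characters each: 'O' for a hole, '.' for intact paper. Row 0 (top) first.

Op 1 fold_left: fold axis v@8; visible region now rows[0,8) x cols[0,8) = 8x8
Op 2 fold_down: fold axis h@4; visible region now rows[4,8) x cols[0,8) = 4x8
Op 3 cut(0, 0): punch at orig (4,0); cuts so far [(4, 0)]; region rows[4,8) x cols[0,8) = 4x8
Op 4 cut(1, 7): punch at orig (5,7); cuts so far [(4, 0), (5, 7)]; region rows[4,8) x cols[0,8) = 4x8
Op 5 cut(1, 1): punch at orig (5,1); cuts so far [(4, 0), (5, 1), (5, 7)]; region rows[4,8) x cols[0,8) = 4x8
Op 6 cut(2, 4): punch at orig (6,4); cuts so far [(4, 0), (5, 1), (5, 7), (6, 4)]; region rows[4,8) x cols[0,8) = 4x8
Unfold 1 (reflect across h@4): 8 holes -> [(1, 4), (2, 1), (2, 7), (3, 0), (4, 0), (5, 1), (5, 7), (6, 4)]
Unfold 2 (reflect across v@8): 16 holes -> [(1, 4), (1, 11), (2, 1), (2, 7), (2, 8), (2, 14), (3, 0), (3, 15), (4, 0), (4, 15), (5, 1), (5, 7), (5, 8), (5, 14), (6, 4), (6, 11)]

Answer: ................
....O......O....
.O.....OO.....O.
O..............O
O..............O
.O.....OO.....O.
....O......O....
................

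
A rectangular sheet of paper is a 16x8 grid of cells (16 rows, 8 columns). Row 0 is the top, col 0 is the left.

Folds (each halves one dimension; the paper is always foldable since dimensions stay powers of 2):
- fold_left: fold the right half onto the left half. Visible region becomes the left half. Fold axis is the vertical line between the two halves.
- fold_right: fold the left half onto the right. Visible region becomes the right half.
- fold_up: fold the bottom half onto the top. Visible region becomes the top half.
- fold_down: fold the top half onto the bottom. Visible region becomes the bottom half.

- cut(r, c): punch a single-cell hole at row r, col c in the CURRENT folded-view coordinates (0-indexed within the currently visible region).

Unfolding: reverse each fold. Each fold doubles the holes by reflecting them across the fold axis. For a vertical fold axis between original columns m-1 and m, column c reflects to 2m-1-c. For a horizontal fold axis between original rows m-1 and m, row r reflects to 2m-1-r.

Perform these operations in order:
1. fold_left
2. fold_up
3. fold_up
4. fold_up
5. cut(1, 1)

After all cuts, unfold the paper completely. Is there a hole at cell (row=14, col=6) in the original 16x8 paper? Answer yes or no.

Answer: yes

Derivation:
Op 1 fold_left: fold axis v@4; visible region now rows[0,16) x cols[0,4) = 16x4
Op 2 fold_up: fold axis h@8; visible region now rows[0,8) x cols[0,4) = 8x4
Op 3 fold_up: fold axis h@4; visible region now rows[0,4) x cols[0,4) = 4x4
Op 4 fold_up: fold axis h@2; visible region now rows[0,2) x cols[0,4) = 2x4
Op 5 cut(1, 1): punch at orig (1,1); cuts so far [(1, 1)]; region rows[0,2) x cols[0,4) = 2x4
Unfold 1 (reflect across h@2): 2 holes -> [(1, 1), (2, 1)]
Unfold 2 (reflect across h@4): 4 holes -> [(1, 1), (2, 1), (5, 1), (6, 1)]
Unfold 3 (reflect across h@8): 8 holes -> [(1, 1), (2, 1), (5, 1), (6, 1), (9, 1), (10, 1), (13, 1), (14, 1)]
Unfold 4 (reflect across v@4): 16 holes -> [(1, 1), (1, 6), (2, 1), (2, 6), (5, 1), (5, 6), (6, 1), (6, 6), (9, 1), (9, 6), (10, 1), (10, 6), (13, 1), (13, 6), (14, 1), (14, 6)]
Holes: [(1, 1), (1, 6), (2, 1), (2, 6), (5, 1), (5, 6), (6, 1), (6, 6), (9, 1), (9, 6), (10, 1), (10, 6), (13, 1), (13, 6), (14, 1), (14, 6)]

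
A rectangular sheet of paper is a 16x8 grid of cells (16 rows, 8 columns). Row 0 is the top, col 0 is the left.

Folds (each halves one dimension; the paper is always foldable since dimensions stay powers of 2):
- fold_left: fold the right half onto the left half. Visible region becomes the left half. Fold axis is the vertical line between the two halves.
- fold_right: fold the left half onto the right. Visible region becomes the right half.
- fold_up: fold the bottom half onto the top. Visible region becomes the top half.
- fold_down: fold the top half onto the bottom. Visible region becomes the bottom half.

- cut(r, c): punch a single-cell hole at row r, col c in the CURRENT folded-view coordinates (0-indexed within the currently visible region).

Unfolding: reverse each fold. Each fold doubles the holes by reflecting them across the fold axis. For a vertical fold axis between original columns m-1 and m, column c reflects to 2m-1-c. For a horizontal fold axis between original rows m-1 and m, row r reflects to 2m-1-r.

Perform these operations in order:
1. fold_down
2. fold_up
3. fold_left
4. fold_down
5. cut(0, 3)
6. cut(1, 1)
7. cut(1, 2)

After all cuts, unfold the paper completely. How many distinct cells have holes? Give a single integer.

Answer: 48

Derivation:
Op 1 fold_down: fold axis h@8; visible region now rows[8,16) x cols[0,8) = 8x8
Op 2 fold_up: fold axis h@12; visible region now rows[8,12) x cols[0,8) = 4x8
Op 3 fold_left: fold axis v@4; visible region now rows[8,12) x cols[0,4) = 4x4
Op 4 fold_down: fold axis h@10; visible region now rows[10,12) x cols[0,4) = 2x4
Op 5 cut(0, 3): punch at orig (10,3); cuts so far [(10, 3)]; region rows[10,12) x cols[0,4) = 2x4
Op 6 cut(1, 1): punch at orig (11,1); cuts so far [(10, 3), (11, 1)]; region rows[10,12) x cols[0,4) = 2x4
Op 7 cut(1, 2): punch at orig (11,2); cuts so far [(10, 3), (11, 1), (11, 2)]; region rows[10,12) x cols[0,4) = 2x4
Unfold 1 (reflect across h@10): 6 holes -> [(8, 1), (8, 2), (9, 3), (10, 3), (11, 1), (11, 2)]
Unfold 2 (reflect across v@4): 12 holes -> [(8, 1), (8, 2), (8, 5), (8, 6), (9, 3), (9, 4), (10, 3), (10, 4), (11, 1), (11, 2), (11, 5), (11, 6)]
Unfold 3 (reflect across h@12): 24 holes -> [(8, 1), (8, 2), (8, 5), (8, 6), (9, 3), (9, 4), (10, 3), (10, 4), (11, 1), (11, 2), (11, 5), (11, 6), (12, 1), (12, 2), (12, 5), (12, 6), (13, 3), (13, 4), (14, 3), (14, 4), (15, 1), (15, 2), (15, 5), (15, 6)]
Unfold 4 (reflect across h@8): 48 holes -> [(0, 1), (0, 2), (0, 5), (0, 6), (1, 3), (1, 4), (2, 3), (2, 4), (3, 1), (3, 2), (3, 5), (3, 6), (4, 1), (4, 2), (4, 5), (4, 6), (5, 3), (5, 4), (6, 3), (6, 4), (7, 1), (7, 2), (7, 5), (7, 6), (8, 1), (8, 2), (8, 5), (8, 6), (9, 3), (9, 4), (10, 3), (10, 4), (11, 1), (11, 2), (11, 5), (11, 6), (12, 1), (12, 2), (12, 5), (12, 6), (13, 3), (13, 4), (14, 3), (14, 4), (15, 1), (15, 2), (15, 5), (15, 6)]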